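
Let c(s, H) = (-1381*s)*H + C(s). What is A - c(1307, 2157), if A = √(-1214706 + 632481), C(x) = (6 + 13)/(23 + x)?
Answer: 272531967329/70 + 5*I*√23289 ≈ 3.8933e+9 + 763.04*I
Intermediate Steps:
C(x) = 19/(23 + x)
A = 5*I*√23289 (A = √(-582225) = 5*I*√23289 ≈ 763.04*I)
c(s, H) = 19/(23 + s) - 1381*H*s (c(s, H) = (-1381*s)*H + 19/(23 + s) = -1381*H*s + 19/(23 + s) = 19/(23 + s) - 1381*H*s)
A - c(1307, 2157) = 5*I*√23289 - (19 - 1381*2157*1307*(23 + 1307))/(23 + 1307) = 5*I*√23289 - (19 - 1381*2157*1307*1330)/1330 = 5*I*√23289 - (19 - 5178107379270)/1330 = 5*I*√23289 - (-5178107379251)/1330 = 5*I*√23289 - 1*(-272531967329/70) = 5*I*√23289 + 272531967329/70 = 272531967329/70 + 5*I*√23289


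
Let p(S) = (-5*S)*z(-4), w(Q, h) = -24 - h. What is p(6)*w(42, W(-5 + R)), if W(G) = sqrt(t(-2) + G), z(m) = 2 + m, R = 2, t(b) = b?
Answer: -1440 - 60*I*sqrt(5) ≈ -1440.0 - 134.16*I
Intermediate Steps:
W(G) = sqrt(-2 + G)
p(S) = 10*S (p(S) = (-5*S)*(2 - 4) = -5*S*(-2) = 10*S)
p(6)*w(42, W(-5 + R)) = (10*6)*(-24 - sqrt(-2 + (-5 + 2))) = 60*(-24 - sqrt(-2 - 3)) = 60*(-24 - sqrt(-5)) = 60*(-24 - I*sqrt(5)) = -1440 - 60*I*sqrt(5)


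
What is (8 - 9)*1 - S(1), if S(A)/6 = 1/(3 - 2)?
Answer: -7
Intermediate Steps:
S(A) = 6 (S(A) = 6/(3 - 2) = 6/1 = 6*1 = 6)
(8 - 9)*1 - S(1) = (8 - 9)*1 - 1*6 = -1*1 - 6 = -1 - 6 = -7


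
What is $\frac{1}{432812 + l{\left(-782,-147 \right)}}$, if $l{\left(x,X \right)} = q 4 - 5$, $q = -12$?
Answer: $\frac{1}{432759} \approx 2.3108 \cdot 10^{-6}$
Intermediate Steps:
$l{\left(x,X \right)} = -53$ ($l{\left(x,X \right)} = \left(-12\right) 4 - 5 = -48 - 5 = -53$)
$\frac{1}{432812 + l{\left(-782,-147 \right)}} = \frac{1}{432812 - 53} = \frac{1}{432759}$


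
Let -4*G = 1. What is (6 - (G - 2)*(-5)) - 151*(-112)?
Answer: 67627/4 ≈ 16907.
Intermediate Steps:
G = -1/4 (G = -1/4*1 = -1/4 ≈ -0.25000)
(6 - (G - 2)*(-5)) - 151*(-112) = (6 - (-1/4 - 2)*(-5)) - 151*(-112) = (6 - (-9)*(-5)/4) + 16912 = (6 - 1*45/4) + 16912 = (6 - 45/4) + 16912 = -21/4 + 16912 = 67627/4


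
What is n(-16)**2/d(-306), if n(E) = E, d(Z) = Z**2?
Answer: 64/23409 ≈ 0.0027340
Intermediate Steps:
n(-16)**2/d(-306) = (-16)**2/((-306)**2) = 256/93636 = 256*(1/93636) = 64/23409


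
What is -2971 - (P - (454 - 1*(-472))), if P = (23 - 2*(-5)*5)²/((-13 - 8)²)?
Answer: -907174/441 ≈ -2057.1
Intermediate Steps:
P = 5329/441 (P = (23 + 10*5)²/((-21)²) = (23 + 50)²/441 = 73²*(1/441) = 5329*(1/441) = 5329/441 ≈ 12.084)
-2971 - (P - (454 - 1*(-472))) = -2971 - (5329/441 - (454 - 1*(-472))) = -2971 - (5329/441 - (454 + 472)) = -2971 - (5329/441 - 1*926) = -2971 - (5329/441 - 926) = -2971 - 1*(-403037/441) = -2971 + 403037/441 = -907174/441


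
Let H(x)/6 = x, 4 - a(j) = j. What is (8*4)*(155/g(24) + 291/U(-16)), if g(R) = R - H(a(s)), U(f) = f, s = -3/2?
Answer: -10198/9 ≈ -1133.1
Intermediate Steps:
s = -3/2 (s = -3*½ = -3/2 ≈ -1.5000)
a(j) = 4 - j
H(x) = 6*x
g(R) = -33 + R (g(R) = R - 6*(4 - 1*(-3/2)) = R - 6*(4 + 3/2) = R - 6*11/2 = R - 1*33 = R - 33 = -33 + R)
(8*4)*(155/g(24) + 291/U(-16)) = (8*4)*(155/(-33 + 24) + 291/(-16)) = 32*(155/(-9) + 291*(-1/16)) = 32*(155*(-⅑) - 291/16) = 32*(-155/9 - 291/16) = 32*(-5099/144) = -10198/9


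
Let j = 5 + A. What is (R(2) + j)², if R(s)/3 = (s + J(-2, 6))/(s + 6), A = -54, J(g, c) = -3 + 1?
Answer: 2401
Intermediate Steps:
J(g, c) = -2
R(s) = 3*(-2 + s)/(6 + s) (R(s) = 3*((s - 2)/(s + 6)) = 3*((-2 + s)/(6 + s)) = 3*(-2 + s)/(6 + s))
j = -49 (j = 5 - 54 = -49)
(R(2) + j)² = (3*(-2 + 2)/(6 + 2) - 49)² = (3*0/8 - 49)² = (3*(⅛)*0 - 49)² = (0 - 49)² = (-49)² = 2401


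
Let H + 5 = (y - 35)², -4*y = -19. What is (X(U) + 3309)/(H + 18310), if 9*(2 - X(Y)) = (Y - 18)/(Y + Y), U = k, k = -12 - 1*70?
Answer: 19547744/113475249 ≈ 0.17226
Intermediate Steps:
k = -82 (k = -12 - 70 = -82)
U = -82
X(Y) = 2 - (-18 + Y)/(18*Y) (X(Y) = 2 - (Y - 18)/(9*(Y + Y)) = 2 - (-18 + Y)/(9*(2*Y)) = 2 - (-18 + Y)*1/(2*Y)/9 = 2 - (-18 + Y)/(18*Y))
y = 19/4 (y = -¼*(-19) = 19/4 ≈ 4.7500)
H = 14561/16 (H = -5 + (19/4 - 35)² = -5 + (-121/4)² = -5 + 14641/16 = 14561/16 ≈ 910.06)
(X(U) + 3309)/(H + 18310) = ((35/18 + 1/(-82)) + 3309)/(14561/16 + 18310) = ((35/18 - 1/82) + 3309)/(307521/16) = (713/369 + 3309)*(16/307521) = (1221734/369)*(16/307521) = 19547744/113475249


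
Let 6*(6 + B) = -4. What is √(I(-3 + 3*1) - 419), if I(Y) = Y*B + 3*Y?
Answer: I*√419 ≈ 20.469*I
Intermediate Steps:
B = -20/3 (B = -6 + (⅙)*(-4) = -6 - ⅔ = -20/3 ≈ -6.6667)
I(Y) = -11*Y/3 (I(Y) = Y*(-20/3) + 3*Y = -20*Y/3 + 3*Y = -11*Y/3)
√(I(-3 + 3*1) - 419) = √(-11*(-3 + 3*1)/3 - 419) = √(-11*(-3 + 3)/3 - 419) = √(-11/3*0 - 419) = √(0 - 419) = √(-419) = I*√419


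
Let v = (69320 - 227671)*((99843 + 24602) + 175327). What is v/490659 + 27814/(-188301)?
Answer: -129543633592942/1339008411 ≈ -96746.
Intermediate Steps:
v = -47469195972 (v = -158351*(124445 + 175327) = -158351*299772 = -47469195972)
v/490659 + 27814/(-188301) = -47469195972/490659 + 27814/(-188301) = -47469195972*1/490659 + 27814*(-1/188301) = -15823065324/163553 - 27814/188301 = -129543633592942/1339008411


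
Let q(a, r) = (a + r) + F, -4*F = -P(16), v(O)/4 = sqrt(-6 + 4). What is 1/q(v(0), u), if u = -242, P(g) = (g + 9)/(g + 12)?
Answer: -3032848/733673649 - 50176*I*sqrt(2)/733673649 ≈ -0.0041338 - 9.6718e-5*I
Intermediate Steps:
v(O) = 4*I*sqrt(2) (v(O) = 4*sqrt(-6 + 4) = 4*sqrt(-2) = 4*(I*sqrt(2)) = 4*I*sqrt(2))
P(g) = (9 + g)/(12 + g)
F = 25/112 (F = -(-1)*(9 + 16)/(12 + 16)/4 = -(-1)*25/28/4 = -(-1)*(1/28)*25/4 = -(-1)*25/(4*28) = -1/4*(-25/28) = 25/112 ≈ 0.22321)
q(a, r) = 25/112 + a + r (q(a, r) = (a + r) + 25/112 = 25/112 + a + r)
1/q(v(0), u) = 1/(25/112 + 4*I*sqrt(2) - 242) = 1/(-27079/112 + 4*I*sqrt(2))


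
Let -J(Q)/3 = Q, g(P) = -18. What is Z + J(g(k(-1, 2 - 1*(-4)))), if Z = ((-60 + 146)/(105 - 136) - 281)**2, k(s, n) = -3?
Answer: 77439103/961 ≈ 80582.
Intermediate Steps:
J(Q) = -3*Q
Z = 77387209/961 (Z = (86/(-31) - 281)**2 = (86*(-1/31) - 281)**2 = (-86/31 - 281)**2 = (-8797/31)**2 = 77387209/961 ≈ 80528.)
Z + J(g(k(-1, 2 - 1*(-4)))) = 77387209/961 - 3*(-18) = 77387209/961 + 54 = 77439103/961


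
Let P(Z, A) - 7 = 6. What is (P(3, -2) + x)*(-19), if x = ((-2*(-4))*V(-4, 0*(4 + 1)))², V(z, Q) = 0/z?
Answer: -247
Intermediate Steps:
P(Z, A) = 13 (P(Z, A) = 7 + 6 = 13)
V(z, Q) = 0
x = 0 (x = (-2*(-4)*0)² = (8*0)² = 0² = 0)
(P(3, -2) + x)*(-19) = (13 + 0)*(-19) = 13*(-19) = -247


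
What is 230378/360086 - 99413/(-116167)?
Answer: 31279775322/20915055181 ≈ 1.4956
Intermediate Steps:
230378/360086 - 99413/(-116167) = 230378*(1/360086) - 99413*(-1/116167) = 115189/180043 + 99413/116167 = 31279775322/20915055181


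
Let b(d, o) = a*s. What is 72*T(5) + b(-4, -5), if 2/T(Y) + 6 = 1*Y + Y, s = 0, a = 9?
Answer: 36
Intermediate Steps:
T(Y) = 2/(-6 + 2*Y) (T(Y) = 2/(-6 + (1*Y + Y)) = 2/(-6 + (Y + Y)) = 2/(-6 + 2*Y))
b(d, o) = 0 (b(d, o) = 9*0 = 0)
72*T(5) + b(-4, -5) = 72/(-3 + 5) + 0 = 72/2 + 0 = 72*(½) + 0 = 36 + 0 = 36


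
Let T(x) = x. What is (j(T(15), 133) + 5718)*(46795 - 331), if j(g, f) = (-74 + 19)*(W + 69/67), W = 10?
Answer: 15912107904/67 ≈ 2.3749e+8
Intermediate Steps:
j(g, f) = -40645/67 (j(g, f) = (-74 + 19)*(10 + 69/67) = -55*(10 + 69*(1/67)) = -55*(10 + 69/67) = -55*739/67 = -40645/67)
(j(T(15), 133) + 5718)*(46795 - 331) = (-40645/67 + 5718)*(46795 - 331) = (342461/67)*46464 = 15912107904/67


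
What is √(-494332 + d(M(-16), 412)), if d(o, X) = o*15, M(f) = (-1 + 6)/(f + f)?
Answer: I*√31637398/8 ≈ 703.09*I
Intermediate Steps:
M(f) = 5/(2*f) (M(f) = 5/((2*f)) = 5*(1/(2*f)) = 5/(2*f))
d(o, X) = 15*o
√(-494332 + d(M(-16), 412)) = √(-494332 + 15*((5/2)/(-16))) = √(-494332 + 15*((5/2)*(-1/16))) = √(-494332 + 15*(-5/32)) = √(-494332 - 75/32) = √(-15818699/32) = I*√31637398/8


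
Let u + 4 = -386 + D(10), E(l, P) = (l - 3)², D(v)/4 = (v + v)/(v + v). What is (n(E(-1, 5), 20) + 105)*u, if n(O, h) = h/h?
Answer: -40916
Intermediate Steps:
D(v) = 4 (D(v) = 4*((v + v)/(v + v)) = 4*((2*v)/((2*v))) = 4*((2*v)*(1/(2*v))) = 4*1 = 4)
E(l, P) = (-3 + l)²
n(O, h) = 1
u = -386 (u = -4 + (-386 + 4) = -4 - 382 = -386)
(n(E(-1, 5), 20) + 105)*u = (1 + 105)*(-386) = 106*(-386) = -40916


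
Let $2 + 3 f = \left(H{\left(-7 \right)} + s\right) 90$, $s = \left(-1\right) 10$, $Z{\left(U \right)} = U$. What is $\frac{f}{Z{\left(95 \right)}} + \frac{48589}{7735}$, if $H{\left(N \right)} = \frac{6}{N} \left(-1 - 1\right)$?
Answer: $\frac{1612859}{440895} \approx 3.6581$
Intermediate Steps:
$H{\left(N \right)} = - \frac{12}{N}$ ($H{\left(N \right)} = \frac{6}{N} \left(-2\right) = - \frac{12}{N}$)
$s = -10$
$f = - \frac{5234}{21}$ ($f = - \frac{2}{3} + \frac{\left(- \frac{12}{-7} - 10\right) 90}{3} = - \frac{2}{3} + \frac{\left(\left(-12\right) \left(- \frac{1}{7}\right) - 10\right) 90}{3} = - \frac{2}{3} + \frac{\left(\frac{12}{7} - 10\right) 90}{3} = - \frac{2}{3} + \frac{\left(- \frac{58}{7}\right) 90}{3} = - \frac{2}{3} + \frac{1}{3} \left(- \frac{5220}{7}\right) = - \frac{2}{3} - \frac{1740}{7} = - \frac{5234}{21} \approx -249.24$)
$\frac{f}{Z{\left(95 \right)}} + \frac{48589}{7735} = - \frac{5234}{21 \cdot 95} + \frac{48589}{7735} = \left(- \frac{5234}{21}\right) \frac{1}{95} + 48589 \cdot \frac{1}{7735} = - \frac{5234}{1995} + \frac{48589}{7735} = \frac{1612859}{440895}$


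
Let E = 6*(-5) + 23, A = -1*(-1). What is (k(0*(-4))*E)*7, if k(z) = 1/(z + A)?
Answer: -49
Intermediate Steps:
A = 1
E = -7 (E = -30 + 23 = -7)
k(z) = 1/(1 + z) (k(z) = 1/(z + 1) = 1/(1 + z))
(k(0*(-4))*E)*7 = (-7/(1 + 0*(-4)))*7 = (-7/(1 + 0))*7 = (-7/1)*7 = (1*(-7))*7 = -7*7 = -49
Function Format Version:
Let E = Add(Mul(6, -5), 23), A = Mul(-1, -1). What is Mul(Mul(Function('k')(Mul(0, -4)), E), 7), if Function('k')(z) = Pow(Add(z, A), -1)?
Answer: -49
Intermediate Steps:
A = 1
E = -7 (E = Add(-30, 23) = -7)
Function('k')(z) = Pow(Add(1, z), -1) (Function('k')(z) = Pow(Add(z, 1), -1) = Pow(Add(1, z), -1))
Mul(Mul(Function('k')(Mul(0, -4)), E), 7) = Mul(Mul(Pow(Add(1, Mul(0, -4)), -1), -7), 7) = Mul(Mul(Pow(Add(1, 0), -1), -7), 7) = Mul(Mul(Pow(1, -1), -7), 7) = Mul(Mul(1, -7), 7) = Mul(-7, 7) = -49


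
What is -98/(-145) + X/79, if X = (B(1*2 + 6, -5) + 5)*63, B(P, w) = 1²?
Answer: 62552/11455 ≈ 5.4607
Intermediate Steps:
B(P, w) = 1
X = 378 (X = (1 + 5)*63 = 6*63 = 378)
-98/(-145) + X/79 = -98/(-145) + 378/79 = -98*(-1/145) + 378*(1/79) = 98/145 + 378/79 = 62552/11455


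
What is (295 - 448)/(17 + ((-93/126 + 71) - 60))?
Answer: -6426/1145 ≈ -5.6122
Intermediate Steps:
(295 - 448)/(17 + ((-93/126 + 71) - 60)) = -153/(17 + ((-93*1/126 + 71) - 60)) = -153/(17 + ((-31/42 + 71) - 60)) = -153/(17 + (2951/42 - 60)) = -153/(17 + 431/42) = -153/1145/42 = -153*42/1145 = -6426/1145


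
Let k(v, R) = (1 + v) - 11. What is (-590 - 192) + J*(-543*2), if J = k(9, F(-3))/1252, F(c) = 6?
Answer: -488989/626 ≈ -781.13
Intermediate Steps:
k(v, R) = -10 + v
J = -1/1252 (J = (-10 + 9)/1252 = -1*1/1252 = -1/1252 ≈ -0.00079872)
(-590 - 192) + J*(-543*2) = (-590 - 192) - (-543)*2/1252 = -782 - 1/1252*(-1086) = -782 + 543/626 = -488989/626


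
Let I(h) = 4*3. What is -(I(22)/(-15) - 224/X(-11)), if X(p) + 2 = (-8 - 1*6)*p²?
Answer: 177/265 ≈ 0.66792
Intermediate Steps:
I(h) = 12
X(p) = -2 - 14*p² (X(p) = -2 + (-8 - 1*6)*p² = -2 + (-8 - 6)*p² = -2 - 14*p²)
-(I(22)/(-15) - 224/X(-11)) = -(12/(-15) - 224/(-2 - 14*(-11)²)) = -(12*(-1/15) - 224/(-2 - 14*121)) = -(-⅘ - 224/(-2 - 1694)) = -(-⅘ - 224/(-1696)) = -(-⅘ - 224*(-1/1696)) = -(-⅘ + 7/53) = -1*(-177/265) = 177/265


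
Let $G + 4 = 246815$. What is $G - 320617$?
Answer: $-73806$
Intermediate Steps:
$G = 246811$ ($G = -4 + 246815 = 246811$)
$G - 320617 = 246811 - 320617 = -73806$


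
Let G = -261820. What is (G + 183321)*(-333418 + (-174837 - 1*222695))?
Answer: 57378844050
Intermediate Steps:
(G + 183321)*(-333418 + (-174837 - 1*222695)) = (-261820 + 183321)*(-333418 + (-174837 - 1*222695)) = -78499*(-333418 + (-174837 - 222695)) = -78499*(-333418 - 397532) = -78499*(-730950) = 57378844050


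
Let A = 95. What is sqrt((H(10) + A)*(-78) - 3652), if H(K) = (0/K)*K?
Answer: I*sqrt(11062) ≈ 105.18*I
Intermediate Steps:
H(K) = 0 (H(K) = 0*K = 0)
sqrt((H(10) + A)*(-78) - 3652) = sqrt((0 + 95)*(-78) - 3652) = sqrt(95*(-78) - 3652) = sqrt(-7410 - 3652) = sqrt(-11062) = I*sqrt(11062)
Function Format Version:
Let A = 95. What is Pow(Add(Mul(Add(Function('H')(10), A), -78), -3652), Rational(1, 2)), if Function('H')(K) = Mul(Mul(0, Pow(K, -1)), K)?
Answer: Mul(I, Pow(11062, Rational(1, 2))) ≈ Mul(105.18, I)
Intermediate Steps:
Function('H')(K) = 0 (Function('H')(K) = Mul(0, K) = 0)
Pow(Add(Mul(Add(Function('H')(10), A), -78), -3652), Rational(1, 2)) = Pow(Add(Mul(Add(0, 95), -78), -3652), Rational(1, 2)) = Pow(Add(Mul(95, -78), -3652), Rational(1, 2)) = Pow(Add(-7410, -3652), Rational(1, 2)) = Pow(-11062, Rational(1, 2)) = Mul(I, Pow(11062, Rational(1, 2)))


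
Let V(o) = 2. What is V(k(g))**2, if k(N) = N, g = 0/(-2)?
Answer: 4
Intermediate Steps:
g = 0 (g = 0*(-1/2) = 0)
V(k(g))**2 = 2**2 = 4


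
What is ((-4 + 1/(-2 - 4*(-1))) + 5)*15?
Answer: 45/2 ≈ 22.500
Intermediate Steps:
((-4 + 1/(-2 - 4*(-1))) + 5)*15 = ((-4 + 1/(-2 + 4)) + 5)*15 = ((-4 + 1/2) + 5)*15 = ((-4 + ½) + 5)*15 = (-7/2 + 5)*15 = (3/2)*15 = 45/2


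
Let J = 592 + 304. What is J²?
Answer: 802816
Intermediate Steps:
J = 896
J² = 896² = 802816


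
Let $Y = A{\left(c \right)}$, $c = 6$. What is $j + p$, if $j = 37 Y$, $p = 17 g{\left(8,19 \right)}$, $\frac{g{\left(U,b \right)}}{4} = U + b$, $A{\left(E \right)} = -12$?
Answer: $1392$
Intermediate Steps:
$Y = -12$
$g{\left(U,b \right)} = 4 U + 4 b$ ($g{\left(U,b \right)} = 4 \left(U + b\right) = 4 U + 4 b$)
$p = 1836$ ($p = 17 \left(4 \cdot 8 + 4 \cdot 19\right) = 17 \left(32 + 76\right) = 17 \cdot 108 = 1836$)
$j = -444$ ($j = 37 \left(-12\right) = -444$)
$j + p = -444 + 1836 = 1392$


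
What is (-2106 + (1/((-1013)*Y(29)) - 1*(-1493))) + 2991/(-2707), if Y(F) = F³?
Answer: -41070904450481/66879296299 ≈ -614.10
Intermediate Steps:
(-2106 + (1/((-1013)*Y(29)) - 1*(-1493))) + 2991/(-2707) = (-2106 + (1/((-1013)*(29³)) - 1*(-1493))) + 2991/(-2707) = (-2106 + (-1/1013/24389 + 1493)) + 2991*(-1/2707) = (-2106 + (-1/1013*1/24389 + 1493)) - 2991/2707 = (-2106 + (-1/24706057 + 1493)) - 2991/2707 = (-2106 + 36886143100/24706057) - 2991/2707 = -15144812942/24706057 - 2991/2707 = -41070904450481/66879296299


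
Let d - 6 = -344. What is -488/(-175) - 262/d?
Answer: 105397/29575 ≈ 3.5637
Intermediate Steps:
d = -338 (d = 6 - 344 = -338)
-488/(-175) - 262/d = -488/(-175) - 262/(-338) = -488*(-1/175) - 262*(-1/338) = 488/175 + 131/169 = 105397/29575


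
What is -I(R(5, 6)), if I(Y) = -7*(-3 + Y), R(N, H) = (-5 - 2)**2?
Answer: 322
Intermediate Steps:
R(N, H) = 49 (R(N, H) = (-7)**2 = 49)
I(Y) = 21 - 7*Y
-I(R(5, 6)) = -(21 - 7*49) = -(21 - 343) = -1*(-322) = 322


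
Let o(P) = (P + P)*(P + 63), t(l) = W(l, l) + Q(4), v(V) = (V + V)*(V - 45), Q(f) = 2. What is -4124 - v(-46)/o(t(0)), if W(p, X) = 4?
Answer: -37207/9 ≈ -4134.1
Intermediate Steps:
v(V) = 2*V*(-45 + V) (v(V) = (2*V)*(-45 + V) = 2*V*(-45 + V))
t(l) = 6 (t(l) = 4 + 2 = 6)
o(P) = 2*P*(63 + P) (o(P) = (2*P)*(63 + P) = 2*P*(63 + P))
-4124 - v(-46)/o(t(0)) = -4124 - 2*(-46)*(-45 - 46)/(2*6*(63 + 6)) = -4124 - 2*(-46)*(-91)/(2*6*69) = -4124 - 8372/828 = -4124 - 1*91/9 = -4124 - 91/9 = -37207/9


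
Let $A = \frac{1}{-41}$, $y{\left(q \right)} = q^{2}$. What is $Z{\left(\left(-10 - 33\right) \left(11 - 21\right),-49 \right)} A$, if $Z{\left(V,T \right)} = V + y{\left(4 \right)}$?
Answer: $- \frac{446}{41} \approx -10.878$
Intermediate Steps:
$A = - \frac{1}{41} \approx -0.02439$
$Z{\left(V,T \right)} = 16 + V$ ($Z{\left(V,T \right)} = V + 4^{2} = V + 16 = 16 + V$)
$Z{\left(\left(-10 - 33\right) \left(11 - 21\right),-49 \right)} A = \left(16 + \left(-10 - 33\right) \left(11 - 21\right)\right) \left(- \frac{1}{41}\right) = \left(16 - -430\right) \left(- \frac{1}{41}\right) = \left(16 + 430\right) \left(- \frac{1}{41}\right) = 446 \left(- \frac{1}{41}\right) = - \frac{446}{41}$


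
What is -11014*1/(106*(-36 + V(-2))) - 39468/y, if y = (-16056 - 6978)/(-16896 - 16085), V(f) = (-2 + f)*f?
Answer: -29266472849/517916 ≈ -56508.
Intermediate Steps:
V(f) = f*(-2 + f)
y = 23034/32981 (y = -23034/(-32981) = -23034*(-1/32981) = 23034/32981 ≈ 0.69840)
-11014*1/(106*(-36 + V(-2))) - 39468/y = -11014*1/(106*(-36 - 2*(-2 - 2))) - 39468/23034/32981 = -11014*1/(106*(-36 - 2*(-4))) - 39468*32981/23034 = -11014*1/(106*(-36 + 8)) - 19722638/349 = -11014/((-28*106)) - 19722638/349 = -11014/(-2968) - 19722638/349 = -11014*(-1/2968) - 19722638/349 = 5507/1484 - 19722638/349 = -29266472849/517916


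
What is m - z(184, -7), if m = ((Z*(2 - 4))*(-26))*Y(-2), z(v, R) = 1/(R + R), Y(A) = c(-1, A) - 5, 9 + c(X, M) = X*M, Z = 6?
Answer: -52415/14 ≈ -3743.9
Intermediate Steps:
c(X, M) = -9 + M*X (c(X, M) = -9 + X*M = -9 + M*X)
Y(A) = -14 - A (Y(A) = (-9 + A*(-1)) - 5 = (-9 - A) - 5 = -14 - A)
z(v, R) = 1/(2*R)
m = -3744 (m = ((6*(2 - 4))*(-26))*(-14 - 1*(-2)) = ((6*(-2))*(-26))*(-14 + 2) = -12*(-26)*(-12) = 312*(-12) = -3744)
m - z(184, -7) = -3744 - 1/(2*(-7)) = -3744 - (-1)/(2*7) = -3744 - 1*(-1/14) = -3744 + 1/14 = -52415/14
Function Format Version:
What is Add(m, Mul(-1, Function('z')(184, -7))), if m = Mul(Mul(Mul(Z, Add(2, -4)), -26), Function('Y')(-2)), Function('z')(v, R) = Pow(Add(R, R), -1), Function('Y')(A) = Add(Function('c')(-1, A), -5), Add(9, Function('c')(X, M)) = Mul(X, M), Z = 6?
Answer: Rational(-52415, 14) ≈ -3743.9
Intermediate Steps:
Function('c')(X, M) = Add(-9, Mul(M, X)) (Function('c')(X, M) = Add(-9, Mul(X, M)) = Add(-9, Mul(M, X)))
Function('Y')(A) = Add(-14, Mul(-1, A)) (Function('Y')(A) = Add(Add(-9, Mul(A, -1)), -5) = Add(Add(-9, Mul(-1, A)), -5) = Add(-14, Mul(-1, A)))
Function('z')(v, R) = Mul(Rational(1, 2), Pow(R, -1)) (Function('z')(v, R) = Pow(Mul(2, R), -1) = Mul(Rational(1, 2), Pow(R, -1)))
m = -3744 (m = Mul(Mul(Mul(6, Add(2, -4)), -26), Add(-14, Mul(-1, -2))) = Mul(Mul(Mul(6, -2), -26), Add(-14, 2)) = Mul(Mul(-12, -26), -12) = Mul(312, -12) = -3744)
Add(m, Mul(-1, Function('z')(184, -7))) = Add(-3744, Mul(-1, Mul(Rational(1, 2), Pow(-7, -1)))) = Add(-3744, Mul(-1, Mul(Rational(1, 2), Rational(-1, 7)))) = Add(-3744, Mul(-1, Rational(-1, 14))) = Add(-3744, Rational(1, 14)) = Rational(-52415, 14)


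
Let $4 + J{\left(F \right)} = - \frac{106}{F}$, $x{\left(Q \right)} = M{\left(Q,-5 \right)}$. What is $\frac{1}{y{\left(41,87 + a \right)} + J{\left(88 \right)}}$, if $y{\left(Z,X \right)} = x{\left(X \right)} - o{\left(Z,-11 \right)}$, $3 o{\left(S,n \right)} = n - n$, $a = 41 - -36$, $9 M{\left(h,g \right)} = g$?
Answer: $- \frac{396}{2281} \approx -0.17361$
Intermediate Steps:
$M{\left(h,g \right)} = \frac{g}{9}$
$a = 77$ ($a = 41 + 36 = 77$)
$x{\left(Q \right)} = - \frac{5}{9}$ ($x{\left(Q \right)} = \frac{1}{9} \left(-5\right) = - \frac{5}{9}$)
$o{\left(S,n \right)} = 0$ ($o{\left(S,n \right)} = \frac{n - n}{3} = \frac{1}{3} \cdot 0 = 0$)
$y{\left(Z,X \right)} = - \frac{5}{9}$ ($y{\left(Z,X \right)} = - \frac{5}{9} - 0 = - \frac{5}{9} + 0 = - \frac{5}{9}$)
$J{\left(F \right)} = -4 - \frac{106}{F}$
$\frac{1}{y{\left(41,87 + a \right)} + J{\left(88 \right)}} = \frac{1}{- \frac{5}{9} - \left(4 + \frac{106}{88}\right)} = \frac{1}{- \frac{5}{9} - \frac{229}{44}} = \frac{1}{- \frac{2281}{396}} = - \frac{396}{2281}$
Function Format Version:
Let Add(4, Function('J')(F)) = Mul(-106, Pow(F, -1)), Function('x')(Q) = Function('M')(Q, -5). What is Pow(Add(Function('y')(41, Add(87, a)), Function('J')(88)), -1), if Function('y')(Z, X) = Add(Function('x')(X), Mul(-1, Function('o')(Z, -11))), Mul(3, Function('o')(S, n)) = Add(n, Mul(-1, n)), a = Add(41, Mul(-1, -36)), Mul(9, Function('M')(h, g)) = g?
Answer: Rational(-396, 2281) ≈ -0.17361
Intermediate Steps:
Function('M')(h, g) = Mul(Rational(1, 9), g)
a = 77 (a = Add(41, 36) = 77)
Function('x')(Q) = Rational(-5, 9) (Function('x')(Q) = Mul(Rational(1, 9), -5) = Rational(-5, 9))
Function('o')(S, n) = 0 (Function('o')(S, n) = Mul(Rational(1, 3), Add(n, Mul(-1, n))) = Mul(Rational(1, 3), 0) = 0)
Function('y')(Z, X) = Rational(-5, 9) (Function('y')(Z, X) = Add(Rational(-5, 9), Mul(-1, 0)) = Add(Rational(-5, 9), 0) = Rational(-5, 9))
Function('J')(F) = Add(-4, Mul(-106, Pow(F, -1)))
Pow(Add(Function('y')(41, Add(87, a)), Function('J')(88)), -1) = Pow(Add(Rational(-5, 9), Add(-4, Mul(-106, Pow(88, -1)))), -1) = Pow(Add(Rational(-5, 9), Add(-4, Mul(-106, Rational(1, 88)))), -1) = Pow(Add(Rational(-5, 9), Add(-4, Rational(-53, 44))), -1) = Pow(Add(Rational(-5, 9), Rational(-229, 44)), -1) = Pow(Rational(-2281, 396), -1) = Rational(-396, 2281)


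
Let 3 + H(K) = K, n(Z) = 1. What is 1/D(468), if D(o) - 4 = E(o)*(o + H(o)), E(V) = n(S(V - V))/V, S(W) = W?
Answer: 156/935 ≈ 0.16684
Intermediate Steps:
H(K) = -3 + K
E(V) = 1/V
D(o) = 4 + (-3 + 2*o)/o (D(o) = 4 + (o + (-3 + o))/o = 4 + (-3 + 2*o)/o)
1/D(468) = 1/(6 - 3/468) = 1/(6 - 3*1/468) = 1/(6 - 1/156) = 1/(935/156) = 156/935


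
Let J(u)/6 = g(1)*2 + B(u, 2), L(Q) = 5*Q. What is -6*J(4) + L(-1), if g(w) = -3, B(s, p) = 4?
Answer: 67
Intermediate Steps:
J(u) = -12 (J(u) = 6*(-3*2 + 4) = 6*(-6 + 4) = 6*(-2) = -12)
-6*J(4) + L(-1) = -6*(-12) + 5*(-1) = 72 - 5 = 67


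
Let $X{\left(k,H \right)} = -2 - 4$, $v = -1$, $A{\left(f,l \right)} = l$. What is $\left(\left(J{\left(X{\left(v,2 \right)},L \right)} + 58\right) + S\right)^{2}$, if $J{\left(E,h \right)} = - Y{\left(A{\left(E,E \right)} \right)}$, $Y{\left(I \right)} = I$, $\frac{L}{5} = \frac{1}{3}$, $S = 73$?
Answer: $18769$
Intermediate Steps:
$L = \frac{5}{3} \approx 1.6667$
$X{\left(k,H \right)} = -6$
$J{\left(E,h \right)} = - E$
$\left(\left(J{\left(X{\left(v,2 \right)},L \right)} + 58\right) + S\right)^{2} = \left(\left(\left(-1\right) \left(-6\right) + 58\right) + 73\right)^{2} = \left(\left(6 + 58\right) + 73\right)^{2} = \left(64 + 73\right)^{2} = 137^{2} = 18769$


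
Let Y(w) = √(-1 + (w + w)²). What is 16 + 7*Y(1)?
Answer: 16 + 7*√3 ≈ 28.124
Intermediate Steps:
Y(w) = √(-1 + 4*w²) (Y(w) = √(-1 + (2*w)²) = √(-1 + 4*w²))
16 + 7*Y(1) = 16 + 7*√(-1 + 4*1²) = 16 + 7*√(-1 + 4*1) = 16 + 7*√(-1 + 4) = 16 + 7*√3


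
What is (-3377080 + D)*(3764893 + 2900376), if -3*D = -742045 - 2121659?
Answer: -16146694135728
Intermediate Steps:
D = 954568 (D = -(-742045 - 2121659)/3 = -⅓*(-2863704) = 954568)
(-3377080 + D)*(3764893 + 2900376) = (-3377080 + 954568)*(3764893 + 2900376) = -2422512*6665269 = -16146694135728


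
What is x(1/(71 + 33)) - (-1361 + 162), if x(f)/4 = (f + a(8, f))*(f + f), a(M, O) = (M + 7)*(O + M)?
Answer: 204193/169 ≈ 1208.2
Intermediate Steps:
a(M, O) = (7 + M)*(M + O)
x(f) = 8*f*(120 + 16*f) (x(f) = 4*((f + (8**2 + 7*8 + 7*f + 8*f))*(f + f)) = 4*((f + (64 + 56 + 7*f + 8*f))*(2*f)) = 4*((f + (120 + 15*f))*(2*f)) = 4*((120 + 16*f)*(2*f)) = 4*(2*f*(120 + 16*f)) = 8*f*(120 + 16*f))
x(1/(71 + 33)) - (-1361 + 162) = 64*(15 + 2/(71 + 33))/(71 + 33) - (-1361 + 162) = 64*(15 + 2/104)/104 - 1*(-1199) = 64*(1/104)*(15 + 2*(1/104)) + 1199 = 64*(1/104)*(15 + 1/52) + 1199 = 64*(1/104)*(781/52) + 1199 = 1562/169 + 1199 = 204193/169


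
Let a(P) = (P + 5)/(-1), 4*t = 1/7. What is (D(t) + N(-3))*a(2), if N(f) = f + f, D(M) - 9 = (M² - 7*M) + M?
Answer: -2185/112 ≈ -19.509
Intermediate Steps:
t = 1/28 (t = (1/7)/4 = (1*(⅐))/4 = (¼)*(⅐) = 1/28 ≈ 0.035714)
D(M) = 9 + M² - 6*M (D(M) = 9 + ((M² - 7*M) + M) = 9 + (M² - 6*M) = 9 + M² - 6*M)
N(f) = 2*f
a(P) = -5 - P (a(P) = (5 + P)*(-1) = -5 - P)
(D(t) + N(-3))*a(2) = ((9 + (1/28)² - 6*1/28) + 2*(-3))*(-5 - 1*2) = ((9 + 1/784 - 3/14) - 6)*(-5 - 2) = (6889/784 - 6)*(-7) = (2185/784)*(-7) = -2185/112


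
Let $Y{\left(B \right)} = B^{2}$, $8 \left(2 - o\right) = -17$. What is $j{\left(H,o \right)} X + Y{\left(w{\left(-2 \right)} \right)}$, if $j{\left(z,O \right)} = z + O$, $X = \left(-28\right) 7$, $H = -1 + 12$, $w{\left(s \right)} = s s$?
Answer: $- \frac{5897}{2} \approx -2948.5$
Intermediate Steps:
$w{\left(s \right)} = s^{2}$
$o = \frac{33}{8}$ ($o = 2 - - \frac{17}{8} = 2 + \frac{17}{8} = \frac{33}{8} \approx 4.125$)
$H = 11$
$X = -196$
$j{\left(z,O \right)} = O + z$
$j{\left(H,o \right)} X + Y{\left(w{\left(-2 \right)} \right)} = \left(\frac{33}{8} + 11\right) \left(-196\right) + \left(\left(-2\right)^{2}\right)^{2} = \frac{121}{8} \left(-196\right) + 4^{2} = - \frac{5929}{2} + 16 = - \frac{5897}{2}$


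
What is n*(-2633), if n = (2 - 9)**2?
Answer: -129017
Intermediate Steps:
n = 49 (n = (-7)**2 = 49)
n*(-2633) = 49*(-2633) = -129017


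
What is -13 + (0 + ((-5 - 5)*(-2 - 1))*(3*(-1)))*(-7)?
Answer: 617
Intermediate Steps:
-13 + (0 + ((-5 - 5)*(-2 - 1))*(3*(-1)))*(-7) = -13 + (0 - 10*(-3)*(-3))*(-7) = -13 + (0 + 30*(-3))*(-7) = -13 + (0 - 90)*(-7) = -13 - 90*(-7) = -13 + 630 = 617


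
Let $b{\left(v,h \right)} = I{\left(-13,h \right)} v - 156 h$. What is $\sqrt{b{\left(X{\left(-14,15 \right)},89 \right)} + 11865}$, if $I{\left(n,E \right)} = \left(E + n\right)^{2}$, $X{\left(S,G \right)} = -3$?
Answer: $i \sqrt{19347} \approx 139.09 i$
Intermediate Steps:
$b{\left(v,h \right)} = - 156 h + v \left(-13 + h\right)^{2}$ ($b{\left(v,h \right)} = \left(h - 13\right)^{2} v - 156 h = \left(-13 + h\right)^{2} v - 156 h = v \left(-13 + h\right)^{2} - 156 h = - 156 h + v \left(-13 + h\right)^{2}$)
$\sqrt{b{\left(X{\left(-14,15 \right)},89 \right)} + 11865} = \sqrt{\left(\left(-156\right) 89 - 3 \left(-13 + 89\right)^{2}\right) + 11865} = \sqrt{\left(-13884 - 3 \cdot 76^{2}\right) + 11865} = \sqrt{\left(-13884 - 17328\right) + 11865} = \sqrt{-31212 + 11865} = \sqrt{-19347} = i \sqrt{19347}$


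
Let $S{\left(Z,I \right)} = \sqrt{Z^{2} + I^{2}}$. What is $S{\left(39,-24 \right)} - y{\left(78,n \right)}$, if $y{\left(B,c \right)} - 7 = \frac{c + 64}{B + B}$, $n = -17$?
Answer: $- \frac{1139}{156} + 3 \sqrt{233} \approx 38.492$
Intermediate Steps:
$y{\left(B,c \right)} = 7 + \frac{64 + c}{2 B}$ ($y{\left(B,c \right)} = 7 + \frac{c + 64}{B + B} = 7 + \frac{64 + c}{2 B}$)
$S{\left(Z,I \right)} = \sqrt{I^{2} + Z^{2}}$
$S{\left(39,-24 \right)} - y{\left(78,n \right)} = \sqrt{\left(-24\right)^{2} + 39^{2}} - \frac{64 - 17 + 14 \cdot 78}{2 \cdot 78} = \sqrt{576 + 1521} - \frac{1}{2} \cdot \frac{1}{78} \left(64 - 17 + 1092\right) = \sqrt{2097} - \frac{1}{2} \cdot \frac{1}{78} \cdot 1139 = 3 \sqrt{233} - \frac{1139}{156} = - \frac{1139}{156} + 3 \sqrt{233}$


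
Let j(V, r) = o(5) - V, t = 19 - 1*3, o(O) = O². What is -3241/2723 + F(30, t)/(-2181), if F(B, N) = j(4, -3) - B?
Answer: -335434/282803 ≈ -1.1861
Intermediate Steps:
t = 16 (t = 19 - 3 = 16)
j(V, r) = 25 - V (j(V, r) = 5² - V = 25 - V)
F(B, N) = 21 - B (F(B, N) = (25 - 1*4) - B = (25 - 4) - B = 21 - B)
-3241/2723 + F(30, t)/(-2181) = -3241/2723 + (21 - 1*30)/(-2181) = -3241*1/2723 + (21 - 30)*(-1/2181) = -463/389 - 9*(-1/2181) = -463/389 + 3/727 = -335434/282803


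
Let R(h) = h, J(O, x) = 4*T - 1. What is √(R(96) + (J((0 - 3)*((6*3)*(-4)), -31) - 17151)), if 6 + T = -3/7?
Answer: 2*I*√209251/7 ≈ 130.7*I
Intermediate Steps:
T = -45/7 (T = -6 - 3/7 = -45/7 ≈ -6.4286)
J(O, x) = -187/7 (J(O, x) = 4*(-45/7) - 1 = -180/7 - 1 = -187/7)
√(R(96) + (J((0 - 3)*((6*3)*(-4)), -31) - 17151)) = √(96 + (-187/7 - 17151)) = √(96 - 120244/7) = √(-119572/7) = 2*I*√209251/7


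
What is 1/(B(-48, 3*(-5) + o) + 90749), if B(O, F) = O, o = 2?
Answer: 1/90701 ≈ 1.1025e-5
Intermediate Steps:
1/(B(-48, 3*(-5) + o) + 90749) = 1/(-48 + 90749) = 1/90701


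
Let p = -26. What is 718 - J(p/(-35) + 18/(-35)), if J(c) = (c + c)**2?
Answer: 879294/1225 ≈ 717.79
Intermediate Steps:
J(c) = 4*c**2 (J(c) = (2*c)**2 = 4*c**2)
718 - J(p/(-35) + 18/(-35)) = 718 - 4*(-26/(-35) + 18/(-35))**2 = 718 - 4*(-26*(-1/35) + 18*(-1/35))**2 = 718 - 4*(26/35 - 18/35)**2 = 718 - 4*(8/35)**2 = 718 - 4*64/1225 = 718 - 1*256/1225 = 718 - 256/1225 = 879294/1225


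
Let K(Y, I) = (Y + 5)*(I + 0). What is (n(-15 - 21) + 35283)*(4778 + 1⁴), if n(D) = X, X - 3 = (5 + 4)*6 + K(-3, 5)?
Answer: 168937650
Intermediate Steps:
K(Y, I) = I*(5 + Y) (K(Y, I) = (5 + Y)*I = I*(5 + Y))
X = 67 (X = 3 + ((5 + 4)*6 + 5*(5 - 3)) = 3 + (9*6 + 5*2) = 3 + (54 + 10) = 3 + 64 = 67)
n(D) = 67
(n(-15 - 21) + 35283)*(4778 + 1⁴) = (67 + 35283)*(4778 + 1⁴) = 35350*(4778 + 1) = 35350*4779 = 168937650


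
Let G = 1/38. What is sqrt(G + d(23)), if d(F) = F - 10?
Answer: 3*sqrt(2090)/38 ≈ 3.6092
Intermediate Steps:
d(F) = -10 + F
G = 1/38 ≈ 0.026316
sqrt(G + d(23)) = sqrt(1/38 + (-10 + 23)) = sqrt(1/38 + 13) = sqrt(495/38) = 3*sqrt(2090)/38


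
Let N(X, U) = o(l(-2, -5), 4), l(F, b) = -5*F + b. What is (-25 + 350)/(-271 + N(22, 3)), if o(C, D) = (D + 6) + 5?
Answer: -325/256 ≈ -1.2695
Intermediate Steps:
l(F, b) = b - 5*F
o(C, D) = 11 + D (o(C, D) = (6 + D) + 5 = 11 + D)
N(X, U) = 15 (N(X, U) = 11 + 4 = 15)
(-25 + 350)/(-271 + N(22, 3)) = (-25 + 350)/(-271 + 15) = 325/(-256) = 325*(-1/256) = -325/256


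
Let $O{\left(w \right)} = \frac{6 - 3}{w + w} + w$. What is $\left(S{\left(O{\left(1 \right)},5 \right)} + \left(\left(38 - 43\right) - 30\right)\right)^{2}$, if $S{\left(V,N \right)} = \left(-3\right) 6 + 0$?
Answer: $2809$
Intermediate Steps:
$O{\left(w \right)} = w + \frac{3}{2 w}$ ($O{\left(w \right)} = \frac{3}{2 w} + w = w + \frac{3}{2 w}$)
$S{\left(V,N \right)} = -18$ ($S{\left(V,N \right)} = -18 + 0 = -18$)
$\left(S{\left(O{\left(1 \right)},5 \right)} + \left(\left(38 - 43\right) - 30\right)\right)^{2} = \left(-18 + \left(\left(38 - 43\right) - 30\right)\right)^{2} = \left(-18 - 35\right)^{2} = \left(-53\right)^{2} = 2809$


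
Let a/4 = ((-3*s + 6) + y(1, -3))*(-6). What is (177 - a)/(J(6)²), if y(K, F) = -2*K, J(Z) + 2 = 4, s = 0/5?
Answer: 273/4 ≈ 68.250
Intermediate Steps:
s = 0 (s = 0*(⅕) = 0)
J(Z) = 2 (J(Z) = -2 + 4 = 2)
a = -96 (a = 4*(((-3*0 + 6) - 2*1)*(-6)) = 4*(((0 + 6) - 2)*(-6)) = 4*((6 - 2)*(-6)) = 4*(4*(-6)) = 4*(-24) = -96)
(177 - a)/(J(6)²) = (177 - 1*(-96))/(2²) = (177 + 96)/4 = 273*(¼) = 273/4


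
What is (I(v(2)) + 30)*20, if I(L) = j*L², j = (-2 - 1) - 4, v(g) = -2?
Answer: 40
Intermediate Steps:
j = -7 (j = -3 - 4 = -7)
I(L) = -7*L²
(I(v(2)) + 30)*20 = (-7*(-2)² + 30)*20 = (-7*4 + 30)*20 = (-28 + 30)*20 = 2*20 = 40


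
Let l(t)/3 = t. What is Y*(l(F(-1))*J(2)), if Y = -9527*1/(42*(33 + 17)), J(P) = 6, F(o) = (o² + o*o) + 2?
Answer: -8166/25 ≈ -326.64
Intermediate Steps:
F(o) = 2 + 2*o² (F(o) = (o² + o²) + 2 = 2*o² + 2 = 2 + 2*o²)
Y = -1361/300 (Y = -9527/(50*42) = -9527/2100 = -9527*1/2100 = -1361/300 ≈ -4.5367)
l(t) = 3*t
Y*(l(F(-1))*J(2)) = -1361*3*(2 + 2*(-1)²)*6/300 = -1361*3*(2 + 2*1)*6/300 = -1361*3*(2 + 2)*6/300 = -1361*3*4*6/300 = -1361*6/25 = -1361/300*72 = -8166/25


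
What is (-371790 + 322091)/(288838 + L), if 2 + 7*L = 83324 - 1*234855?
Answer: -347893/1870333 ≈ -0.18601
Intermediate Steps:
L = -151533/7 (L = -2/7 + (83324 - 1*234855)/7 = -2/7 + (83324 - 234855)/7 = -2/7 + (⅐)*(-151531) = -2/7 - 151531/7 = -151533/7 ≈ -21648.)
(-371790 + 322091)/(288838 + L) = (-371790 + 322091)/(288838 - 151533/7) = -49699/1870333/7 = -49699*7/1870333 = -347893/1870333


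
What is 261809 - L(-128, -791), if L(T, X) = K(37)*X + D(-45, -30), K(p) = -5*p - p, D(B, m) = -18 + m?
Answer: 86255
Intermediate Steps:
K(p) = -6*p
L(T, X) = -48 - 222*X (L(T, X) = (-6*37)*X + (-18 - 30) = -222*X - 48 = -48 - 222*X)
261809 - L(-128, -791) = 261809 - (-48 - 222*(-791)) = 261809 - (-48 + 175602) = 261809 - 1*175554 = 261809 - 175554 = 86255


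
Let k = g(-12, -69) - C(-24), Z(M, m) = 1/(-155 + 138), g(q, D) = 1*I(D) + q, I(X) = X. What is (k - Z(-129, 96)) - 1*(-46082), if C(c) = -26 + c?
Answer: 782868/17 ≈ 46051.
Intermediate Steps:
g(q, D) = D + q (g(q, D) = 1*D + q = D + q)
Z(M, m) = -1/17 (Z(M, m) = 1/(-17) = -1/17)
k = -31 (k = (-69 - 12) - (-26 - 24) = -81 - 1*(-50) = -81 + 50 = -31)
(k - Z(-129, 96)) - 1*(-46082) = (-31 - 1*(-1/17)) - 1*(-46082) = (-31 + 1/17) + 46082 = -526/17 + 46082 = 782868/17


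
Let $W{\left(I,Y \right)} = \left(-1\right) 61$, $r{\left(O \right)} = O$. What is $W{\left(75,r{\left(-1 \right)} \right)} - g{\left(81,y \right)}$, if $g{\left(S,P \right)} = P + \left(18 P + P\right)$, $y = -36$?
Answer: $659$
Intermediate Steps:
$W{\left(I,Y \right)} = -61$
$g{\left(S,P \right)} = 20 P$ ($g{\left(S,P \right)} = P + 19 P = 20 P$)
$W{\left(75,r{\left(-1 \right)} \right)} - g{\left(81,y \right)} = -61 - 20 \left(-36\right) = -61 - -720 = -61 + 720 = 659$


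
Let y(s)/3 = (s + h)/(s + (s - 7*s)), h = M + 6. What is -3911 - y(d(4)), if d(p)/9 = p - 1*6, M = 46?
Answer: -58682/15 ≈ -3912.1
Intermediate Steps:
d(p) = -54 + 9*p (d(p) = 9*(p - 1*6) = 9*(p - 6) = 9*(-6 + p) = -54 + 9*p)
h = 52 (h = 46 + 6 = 52)
y(s) = -3*(52 + s)/(5*s) (y(s) = 3*((s + 52)/(s + (s - 7*s))) = 3*((52 + s)/(s - 6*s)) = 3*((52 + s)/((-5*s))) = 3*((52 + s)*(-1/(5*s))) = 3*(-(52 + s)/(5*s)) = -3*(52 + s)/(5*s))
-3911 - y(d(4)) = -3911 - 3*(-52 - (-54 + 9*4))/(5*(-54 + 9*4)) = -3911 - 3*(-52 - (-54 + 36))/(5*(-54 + 36)) = -3911 - 3*(-52 - 1*(-18))/(5*(-18)) = -3911 - 3*(-1)*(-52 + 18)/(5*18) = -3911 - 3*(-1)*(-34)/(5*18) = -3911 - 1*17/15 = -3911 - 17/15 = -58682/15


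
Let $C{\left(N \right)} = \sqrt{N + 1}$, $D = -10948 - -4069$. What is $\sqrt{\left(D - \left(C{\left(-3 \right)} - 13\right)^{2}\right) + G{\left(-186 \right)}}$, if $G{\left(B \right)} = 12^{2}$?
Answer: $\sqrt{-6902 + 26 i \sqrt{2}} \approx 0.2213 + 83.079 i$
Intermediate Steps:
$D = -6879$ ($D = -10948 + 4069 = -6879$)
$C{\left(N \right)} = \sqrt{1 + N}$
$G{\left(B \right)} = 144$
$\sqrt{\left(D - \left(C{\left(-3 \right)} - 13\right)^{2}\right) + G{\left(-186 \right)}} = \sqrt{\left(-6879 - \left(\sqrt{1 - 3} - 13\right)^{2}\right) + 144} = \sqrt{\left(-6879 - \left(\sqrt{-2} - 13\right)^{2}\right) + 144} = \sqrt{\left(-6879 - \left(i \sqrt{2} - 13\right)^{2}\right) + 144} = \sqrt{\left(-6879 - \left(-13 + i \sqrt{2}\right)^{2}\right) + 144} = \sqrt{-6735 - \left(-13 + i \sqrt{2}\right)^{2}}$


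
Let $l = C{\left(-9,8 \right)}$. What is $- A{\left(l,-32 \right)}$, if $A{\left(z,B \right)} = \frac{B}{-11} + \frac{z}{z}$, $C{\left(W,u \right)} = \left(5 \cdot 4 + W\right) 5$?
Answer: $- \frac{43}{11} \approx -3.9091$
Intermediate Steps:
$C{\left(W,u \right)} = 100 + 5 W$ ($C{\left(W,u \right)} = \left(20 + W\right) 5 = 100 + 5 W$)
$l = 55$ ($l = 100 + 5 \left(-9\right) = 100 - 45 = 55$)
$A{\left(z,B \right)} = 1 - \frac{B}{11}$ ($A{\left(z,B \right)} = B \left(- \frac{1}{11}\right) + 1 = - \frac{B}{11} + 1 = 1 - \frac{B}{11}$)
$- A{\left(l,-32 \right)} = - (1 - - \frac{32}{11}) = - (1 + \frac{32}{11}) = \left(-1\right) \frac{43}{11} = - \frac{43}{11}$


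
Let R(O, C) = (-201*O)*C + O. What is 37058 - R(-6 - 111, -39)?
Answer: 954338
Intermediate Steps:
R(O, C) = O - 201*C*O (R(O, C) = -201*C*O + O = O - 201*C*O)
37058 - R(-6 - 111, -39) = 37058 - (-6 - 111)*(1 - 201*(-39)) = 37058 - (-117)*(1 + 7839) = 37058 - (-117)*7840 = 37058 - 1*(-917280) = 37058 + 917280 = 954338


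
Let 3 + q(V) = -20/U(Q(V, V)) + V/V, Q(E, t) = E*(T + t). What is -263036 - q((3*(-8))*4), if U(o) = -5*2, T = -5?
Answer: -263036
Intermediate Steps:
Q(E, t) = E*(-5 + t)
U(o) = -10
q(V) = 0 (q(V) = -3 + (-20/(-10) + V/V) = -3 + (-20*(-⅒) + 1) = -3 + (2 + 1) = -3 + 3 = 0)
-263036 - q((3*(-8))*4) = -263036 - 1*0 = -263036 + 0 = -263036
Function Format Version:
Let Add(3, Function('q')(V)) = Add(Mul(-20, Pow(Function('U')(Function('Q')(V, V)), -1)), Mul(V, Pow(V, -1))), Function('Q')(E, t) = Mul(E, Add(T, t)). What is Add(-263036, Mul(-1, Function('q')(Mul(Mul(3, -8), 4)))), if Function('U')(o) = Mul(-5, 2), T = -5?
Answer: -263036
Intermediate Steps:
Function('Q')(E, t) = Mul(E, Add(-5, t))
Function('U')(o) = -10
Function('q')(V) = 0 (Function('q')(V) = Add(-3, Add(Mul(-20, Pow(-10, -1)), Mul(V, Pow(V, -1)))) = Add(-3, Add(Mul(-20, Rational(-1, 10)), 1)) = Add(-3, Add(2, 1)) = Add(-3, 3) = 0)
Add(-263036, Mul(-1, Function('q')(Mul(Mul(3, -8), 4)))) = Add(-263036, Mul(-1, 0)) = Add(-263036, 0) = -263036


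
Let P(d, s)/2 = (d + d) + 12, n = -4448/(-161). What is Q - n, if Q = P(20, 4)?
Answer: 12296/161 ≈ 76.373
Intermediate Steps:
n = 4448/161 (n = -4448*(-1/161) = 4448/161 ≈ 27.627)
P(d, s) = 24 + 4*d (P(d, s) = 2*((d + d) + 12) = 2*(2*d + 12) = 2*(12 + 2*d) = 24 + 4*d)
Q = 104 (Q = 24 + 4*20 = 24 + 80 = 104)
Q - n = 104 - 1*4448/161 = 104 - 4448/161 = 12296/161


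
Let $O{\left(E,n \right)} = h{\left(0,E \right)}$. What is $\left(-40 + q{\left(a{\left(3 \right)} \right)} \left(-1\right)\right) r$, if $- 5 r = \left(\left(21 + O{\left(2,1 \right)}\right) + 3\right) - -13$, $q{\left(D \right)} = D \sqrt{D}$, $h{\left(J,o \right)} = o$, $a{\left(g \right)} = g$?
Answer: $312 + \frac{117 \sqrt{3}}{5} \approx 352.53$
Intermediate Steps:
$O{\left(E,n \right)} = E$
$q{\left(D \right)} = D^{\frac{3}{2}}$
$r = - \frac{39}{5}$ ($r = - \frac{\left(\left(21 + 2\right) + 3\right) - -13}{5} = - \frac{\left(23 + 3\right) + 13}{5} = - \frac{26 + 13}{5} = \left(- \frac{1}{5}\right) 39 = - \frac{39}{5} \approx -7.8$)
$\left(-40 + q{\left(a{\left(3 \right)} \right)} \left(-1\right)\right) r = \left(-40 + 3^{\frac{3}{2}} \left(-1\right)\right) \left(- \frac{39}{5}\right) = \left(-40 + 3 \sqrt{3} \left(-1\right)\right) \left(- \frac{39}{5}\right) = \left(-40 - 3 \sqrt{3}\right) \left(- \frac{39}{5}\right) = 312 + \frac{117 \sqrt{3}}{5}$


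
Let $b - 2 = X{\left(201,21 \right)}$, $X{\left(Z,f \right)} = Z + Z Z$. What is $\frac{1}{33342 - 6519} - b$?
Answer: $- \frac{1089121091}{26823} \approx -40604.0$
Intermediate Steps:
$X{\left(Z,f \right)} = Z + Z^{2}$
$b = 40604$ ($b = 2 + 201 \left(1 + 201\right) = 2 + 201 \cdot 202 = 2 + 40602 = 40604$)
$\frac{1}{33342 - 6519} - b = \frac{1}{33342 - 6519} - 40604 = \frac{1}{26823} - 40604 = - \frac{1089121091}{26823}$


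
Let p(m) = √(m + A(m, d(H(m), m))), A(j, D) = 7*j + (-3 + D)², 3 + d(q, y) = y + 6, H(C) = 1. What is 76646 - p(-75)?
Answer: 76646 - 5*√201 ≈ 76575.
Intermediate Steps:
d(q, y) = 3 + y (d(q, y) = -3 + (y + 6) = -3 + (6 + y) = 3 + y)
A(j, D) = (-3 + D)² + 7*j
p(m) = √(m² + 8*m) (p(m) = √(m + ((-3 + (3 + m))² + 7*m)) = √(m + (m² + 7*m)) = √(m² + 8*m))
76646 - p(-75) = 76646 - √(-75*(8 - 75)) = 76646 - √(-75*(-67)) = 76646 - √5025 = 76646 - 5*√201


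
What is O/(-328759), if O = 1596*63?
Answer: -100548/328759 ≈ -0.30584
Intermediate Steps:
O = 100548
O/(-328759) = 100548/(-328759) = 100548*(-1/328759) = -100548/328759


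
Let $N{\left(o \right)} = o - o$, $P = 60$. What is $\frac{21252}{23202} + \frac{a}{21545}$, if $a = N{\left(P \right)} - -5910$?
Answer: $\frac{19833272}{16662903} \approx 1.1903$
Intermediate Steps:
$N{\left(o \right)} = 0$
$a = 5910$ ($a = 0 - -5910 = 0 + 5910 = 5910$)
$\frac{21252}{23202} + \frac{a}{21545} = \frac{21252}{23202} + \frac{5910}{21545} = 21252 \cdot \frac{1}{23202} + 5910 \cdot \frac{1}{21545} = \frac{3542}{3867} + \frac{1182}{4309} = \frac{19833272}{16662903}$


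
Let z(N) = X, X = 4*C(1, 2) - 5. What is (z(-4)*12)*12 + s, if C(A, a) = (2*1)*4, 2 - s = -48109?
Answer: 51999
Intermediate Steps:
s = 48111 (s = 2 - 1*(-48109) = 2 + 48109 = 48111)
C(A, a) = 8 (C(A, a) = 2*4 = 8)
X = 27 (X = 4*8 - 5 = 32 - 5 = 27)
z(N) = 27
(z(-4)*12)*12 + s = (27*12)*12 + 48111 = 324*12 + 48111 = 3888 + 48111 = 51999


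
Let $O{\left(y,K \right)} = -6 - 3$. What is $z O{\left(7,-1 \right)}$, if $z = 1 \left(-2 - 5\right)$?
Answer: $63$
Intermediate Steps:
$O{\left(y,K \right)} = -9$ ($O{\left(y,K \right)} = -6 - 3 = -9$)
$z = -7$ ($z = 1 \left(-7\right) = -7$)
$z O{\left(7,-1 \right)} = \left(-7\right) \left(-9\right) = 63$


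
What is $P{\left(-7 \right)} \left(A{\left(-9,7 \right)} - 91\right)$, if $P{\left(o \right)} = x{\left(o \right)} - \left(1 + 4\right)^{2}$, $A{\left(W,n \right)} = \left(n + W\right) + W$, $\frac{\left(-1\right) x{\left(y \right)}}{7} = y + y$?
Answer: $-7446$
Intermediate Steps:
$x{\left(y \right)} = - 14 y$ ($x{\left(y \right)} = - 7 \left(y + y\right) = - 7 \cdot 2 y = - 14 y$)
$A{\left(W,n \right)} = n + 2 W$ ($A{\left(W,n \right)} = \left(W + n\right) + W = n + 2 W$)
$P{\left(o \right)} = -25 - 14 o$ ($P{\left(o \right)} = - 14 o - \left(1 + 4\right)^{2} = - 14 o - 5^{2} = - 14 o - 25 = -25 - 14 o$)
$P{\left(-7 \right)} \left(A{\left(-9,7 \right)} - 91\right) = \left(-25 - -98\right) \left(\left(7 + 2 \left(-9\right)\right) - 91\right) = \left(-25 + 98\right) \left(\left(7 - 18\right) - 91\right) = 73 \left(-11 - 91\right) = 73 \left(-102\right) = -7446$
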